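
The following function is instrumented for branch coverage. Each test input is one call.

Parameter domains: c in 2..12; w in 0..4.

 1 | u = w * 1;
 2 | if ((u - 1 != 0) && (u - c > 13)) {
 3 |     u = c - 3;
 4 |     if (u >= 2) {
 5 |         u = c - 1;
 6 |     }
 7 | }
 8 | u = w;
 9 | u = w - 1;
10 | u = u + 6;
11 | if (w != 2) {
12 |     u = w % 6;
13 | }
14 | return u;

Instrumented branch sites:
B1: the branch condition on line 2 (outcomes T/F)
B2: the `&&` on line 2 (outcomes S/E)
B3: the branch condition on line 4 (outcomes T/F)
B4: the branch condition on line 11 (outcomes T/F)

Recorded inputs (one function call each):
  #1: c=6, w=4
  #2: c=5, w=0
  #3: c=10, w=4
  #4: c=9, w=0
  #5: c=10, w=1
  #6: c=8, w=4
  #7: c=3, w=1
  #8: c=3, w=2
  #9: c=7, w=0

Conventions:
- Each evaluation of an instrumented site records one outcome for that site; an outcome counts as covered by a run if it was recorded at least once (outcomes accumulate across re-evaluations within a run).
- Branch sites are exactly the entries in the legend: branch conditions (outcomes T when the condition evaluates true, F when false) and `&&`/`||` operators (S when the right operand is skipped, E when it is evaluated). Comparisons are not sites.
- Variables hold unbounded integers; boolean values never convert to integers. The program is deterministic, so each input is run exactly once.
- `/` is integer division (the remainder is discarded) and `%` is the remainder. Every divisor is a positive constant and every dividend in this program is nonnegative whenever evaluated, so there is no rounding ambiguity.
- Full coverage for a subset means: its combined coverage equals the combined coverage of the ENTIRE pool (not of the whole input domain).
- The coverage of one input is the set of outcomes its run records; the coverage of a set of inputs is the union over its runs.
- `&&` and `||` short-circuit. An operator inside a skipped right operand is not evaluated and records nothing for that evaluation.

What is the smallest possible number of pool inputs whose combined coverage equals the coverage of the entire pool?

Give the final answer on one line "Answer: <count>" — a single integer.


input #1, c=6, w=4: events B2->E, B1->F, B4->T; outcomes B1=F, B2=E, B4=T
input #2, c=5, w=0: events B2->E, B1->F, B4->T; outcomes B1=F, B2=E, B4=T
input #3, c=10, w=4: events B2->E, B1->F, B4->T; outcomes B1=F, B2=E, B4=T
input #4, c=9, w=0: events B2->E, B1->F, B4->T; outcomes B1=F, B2=E, B4=T
input #5, c=10, w=1: events B2->S, B1->F, B4->T; outcomes B1=F, B2=S, B4=T
input #6, c=8, w=4: events B2->E, B1->F, B4->T; outcomes B1=F, B2=E, B4=T
input #7, c=3, w=1: events B2->S, B1->F, B4->T; outcomes B1=F, B2=S, B4=T
input #8, c=3, w=2: events B2->E, B1->F, B4->F; outcomes B1=F, B2=E, B4=F
input #9, c=7, w=0: events B2->E, B1->F, B4->T; outcomes B1=F, B2=E, B4=T
pool-wide coverage (5 outcomes): B1=F, B2=S, B2=E, B4=T, B4=F
every size-1 subset falls short of the 5 outcomes (best: 3/5)
the canonical winner is {5, 8}: size 2, full 5-outcome coverage, earliest index list among size-2 covers
Answer: 2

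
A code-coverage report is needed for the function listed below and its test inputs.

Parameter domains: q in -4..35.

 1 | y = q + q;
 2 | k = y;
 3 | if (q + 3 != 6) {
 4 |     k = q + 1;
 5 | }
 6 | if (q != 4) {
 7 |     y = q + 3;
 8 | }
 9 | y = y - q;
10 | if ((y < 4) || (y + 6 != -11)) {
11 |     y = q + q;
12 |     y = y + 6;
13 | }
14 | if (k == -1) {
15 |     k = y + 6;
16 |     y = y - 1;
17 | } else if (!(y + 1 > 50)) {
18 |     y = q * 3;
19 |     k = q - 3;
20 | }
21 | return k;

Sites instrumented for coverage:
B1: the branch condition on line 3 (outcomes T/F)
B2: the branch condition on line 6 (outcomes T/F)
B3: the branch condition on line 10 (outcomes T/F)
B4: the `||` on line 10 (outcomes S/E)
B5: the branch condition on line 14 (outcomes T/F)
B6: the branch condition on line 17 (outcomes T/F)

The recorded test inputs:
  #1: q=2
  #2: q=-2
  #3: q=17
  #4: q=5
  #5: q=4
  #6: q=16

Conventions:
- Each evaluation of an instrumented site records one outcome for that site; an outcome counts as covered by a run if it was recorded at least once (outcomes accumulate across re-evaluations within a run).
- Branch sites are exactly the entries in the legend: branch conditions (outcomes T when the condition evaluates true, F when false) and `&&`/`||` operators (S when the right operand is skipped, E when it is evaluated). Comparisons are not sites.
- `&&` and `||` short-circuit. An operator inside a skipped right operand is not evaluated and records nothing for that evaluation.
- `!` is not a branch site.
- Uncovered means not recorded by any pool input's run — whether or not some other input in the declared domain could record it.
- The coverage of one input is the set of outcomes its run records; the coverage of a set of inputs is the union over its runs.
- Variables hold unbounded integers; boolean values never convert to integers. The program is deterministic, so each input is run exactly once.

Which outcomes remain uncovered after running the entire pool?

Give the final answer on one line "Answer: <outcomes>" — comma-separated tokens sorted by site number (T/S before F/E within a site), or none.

input #1 (q=2): events B1->T, B2->T, B4->S, B3->T, B5->F, B6->T; covers B1=T, B2=T, B3=T, B4=S, B5=F, B6=T
input #2 (q=-2): events B1->T, B2->T, B4->S, B3->T, B5->T; covers B1=T, B2=T, B3=T, B4=S, B5=T
input #3 (q=17): events B1->T, B2->T, B4->S, B3->T, B5->F, B6->T; covers B1=T, B2=T, B3=T, B4=S, B5=F, B6=T
input #4 (q=5): events B1->T, B2->T, B4->S, B3->T, B5->F, B6->T; covers B1=T, B2=T, B3=T, B4=S, B5=F, B6=T
input #5 (q=4): events B1->T, B2->F, B4->E, B3->T, B5->F, B6->T; covers B1=T, B2=F, B3=T, B4=E, B5=F, B6=T
input #6 (q=16): events B1->T, B2->T, B4->S, B3->T, B5->F, B6->T; covers B1=T, B2=T, B3=T, B4=S, B5=F, B6=T
union over the pool: B1=T, B2=T, B2=F, B3=T, B4=S, B4=E, B5=T, B5=F, B6=T
uncovered (3 of 12): B1=F, B3=F, B6=F

Answer: B1=F, B3=F, B6=F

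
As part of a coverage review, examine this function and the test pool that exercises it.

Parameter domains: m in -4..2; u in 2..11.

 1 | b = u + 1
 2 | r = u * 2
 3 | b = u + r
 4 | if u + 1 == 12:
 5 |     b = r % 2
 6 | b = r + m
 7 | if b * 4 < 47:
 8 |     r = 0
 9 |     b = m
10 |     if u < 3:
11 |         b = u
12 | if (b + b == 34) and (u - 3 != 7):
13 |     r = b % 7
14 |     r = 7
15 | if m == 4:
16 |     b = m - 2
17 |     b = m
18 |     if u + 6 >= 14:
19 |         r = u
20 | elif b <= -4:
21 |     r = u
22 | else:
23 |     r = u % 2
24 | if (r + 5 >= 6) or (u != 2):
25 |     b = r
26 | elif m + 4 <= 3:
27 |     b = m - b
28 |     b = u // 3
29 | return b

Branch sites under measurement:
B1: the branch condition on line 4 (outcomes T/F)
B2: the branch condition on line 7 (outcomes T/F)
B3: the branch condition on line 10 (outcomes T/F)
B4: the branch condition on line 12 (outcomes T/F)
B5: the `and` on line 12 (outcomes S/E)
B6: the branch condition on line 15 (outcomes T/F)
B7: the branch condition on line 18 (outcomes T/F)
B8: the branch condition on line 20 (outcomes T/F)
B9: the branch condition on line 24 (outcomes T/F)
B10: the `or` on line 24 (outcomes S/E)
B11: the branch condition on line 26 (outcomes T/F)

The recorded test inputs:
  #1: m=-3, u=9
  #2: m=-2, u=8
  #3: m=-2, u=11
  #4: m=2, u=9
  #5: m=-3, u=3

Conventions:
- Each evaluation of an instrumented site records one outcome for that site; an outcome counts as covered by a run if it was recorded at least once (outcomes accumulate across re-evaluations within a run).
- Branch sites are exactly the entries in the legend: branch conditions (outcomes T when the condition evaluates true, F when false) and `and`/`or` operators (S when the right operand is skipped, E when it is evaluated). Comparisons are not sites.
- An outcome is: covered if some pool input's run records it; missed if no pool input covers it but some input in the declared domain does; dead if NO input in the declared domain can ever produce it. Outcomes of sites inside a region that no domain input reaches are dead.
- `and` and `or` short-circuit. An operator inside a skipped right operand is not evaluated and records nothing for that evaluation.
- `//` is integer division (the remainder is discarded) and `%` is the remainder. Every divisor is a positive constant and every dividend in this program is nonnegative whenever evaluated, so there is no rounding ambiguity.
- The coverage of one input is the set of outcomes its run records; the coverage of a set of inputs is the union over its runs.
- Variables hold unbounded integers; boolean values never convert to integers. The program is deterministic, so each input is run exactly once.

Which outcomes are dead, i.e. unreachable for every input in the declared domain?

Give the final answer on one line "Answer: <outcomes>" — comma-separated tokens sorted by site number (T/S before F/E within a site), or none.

running all 70 domain inputs and tallying outcomes:
  B6=T: zero occurrences over every domain input -> dead
  B7=T: zero occurrences over every domain input -> dead
  B7=F: zero occurrences over every domain input -> dead
  reachable outcomes have witnesses, e.g. B1=T (e.g. m=-4, u=11), B1=F (e.g. m=-4, u=2), B2=T (e.g. m=-4, u=2), B2=F (e.g. m=-4, u=8)

Answer: B6=T, B7=T, B7=F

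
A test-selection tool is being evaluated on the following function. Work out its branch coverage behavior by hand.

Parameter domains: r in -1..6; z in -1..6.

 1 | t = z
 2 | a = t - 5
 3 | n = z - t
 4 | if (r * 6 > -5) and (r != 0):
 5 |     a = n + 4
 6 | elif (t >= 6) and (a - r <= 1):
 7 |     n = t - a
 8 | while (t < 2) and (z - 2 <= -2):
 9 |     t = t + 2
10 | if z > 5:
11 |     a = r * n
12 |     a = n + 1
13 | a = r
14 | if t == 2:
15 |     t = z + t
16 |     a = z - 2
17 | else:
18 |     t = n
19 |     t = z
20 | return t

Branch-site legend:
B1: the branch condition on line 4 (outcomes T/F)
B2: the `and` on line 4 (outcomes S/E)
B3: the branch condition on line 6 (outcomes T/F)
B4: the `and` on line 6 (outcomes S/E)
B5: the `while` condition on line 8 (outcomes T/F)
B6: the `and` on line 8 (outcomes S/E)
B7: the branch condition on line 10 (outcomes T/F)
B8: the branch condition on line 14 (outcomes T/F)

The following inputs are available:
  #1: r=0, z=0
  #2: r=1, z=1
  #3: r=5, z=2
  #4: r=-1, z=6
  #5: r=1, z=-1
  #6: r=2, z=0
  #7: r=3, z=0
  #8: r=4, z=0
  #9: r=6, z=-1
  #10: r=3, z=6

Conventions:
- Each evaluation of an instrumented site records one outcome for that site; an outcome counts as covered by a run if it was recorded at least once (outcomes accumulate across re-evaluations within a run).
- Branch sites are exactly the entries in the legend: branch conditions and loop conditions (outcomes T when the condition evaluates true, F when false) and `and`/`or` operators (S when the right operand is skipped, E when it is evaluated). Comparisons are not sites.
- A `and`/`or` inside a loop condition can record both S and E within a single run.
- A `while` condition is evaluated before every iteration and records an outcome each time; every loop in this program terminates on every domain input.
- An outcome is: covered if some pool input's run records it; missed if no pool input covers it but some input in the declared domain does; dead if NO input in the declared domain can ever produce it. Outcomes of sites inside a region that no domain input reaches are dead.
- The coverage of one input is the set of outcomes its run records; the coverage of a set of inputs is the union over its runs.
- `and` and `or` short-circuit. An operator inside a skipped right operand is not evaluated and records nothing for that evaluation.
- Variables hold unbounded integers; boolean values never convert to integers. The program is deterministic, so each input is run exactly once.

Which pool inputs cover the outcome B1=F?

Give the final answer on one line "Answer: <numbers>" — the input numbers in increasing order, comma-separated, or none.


input #1 (r=0, z=0): produces B1=F
input #2 (r=1, z=1): does not produce B1=F
input #3 (r=5, z=2): does not produce B1=F
input #4 (r=-1, z=6): produces B1=F
input #5 (r=1, z=-1): does not produce B1=F
input #6 (r=2, z=0): does not produce B1=F
input #7 (r=3, z=0): does not produce B1=F
input #8 (r=4, z=0): does not produce B1=F
input #9 (r=6, z=-1): does not produce B1=F
input #10 (r=3, z=6): does not produce B1=F
Answer: 1, 4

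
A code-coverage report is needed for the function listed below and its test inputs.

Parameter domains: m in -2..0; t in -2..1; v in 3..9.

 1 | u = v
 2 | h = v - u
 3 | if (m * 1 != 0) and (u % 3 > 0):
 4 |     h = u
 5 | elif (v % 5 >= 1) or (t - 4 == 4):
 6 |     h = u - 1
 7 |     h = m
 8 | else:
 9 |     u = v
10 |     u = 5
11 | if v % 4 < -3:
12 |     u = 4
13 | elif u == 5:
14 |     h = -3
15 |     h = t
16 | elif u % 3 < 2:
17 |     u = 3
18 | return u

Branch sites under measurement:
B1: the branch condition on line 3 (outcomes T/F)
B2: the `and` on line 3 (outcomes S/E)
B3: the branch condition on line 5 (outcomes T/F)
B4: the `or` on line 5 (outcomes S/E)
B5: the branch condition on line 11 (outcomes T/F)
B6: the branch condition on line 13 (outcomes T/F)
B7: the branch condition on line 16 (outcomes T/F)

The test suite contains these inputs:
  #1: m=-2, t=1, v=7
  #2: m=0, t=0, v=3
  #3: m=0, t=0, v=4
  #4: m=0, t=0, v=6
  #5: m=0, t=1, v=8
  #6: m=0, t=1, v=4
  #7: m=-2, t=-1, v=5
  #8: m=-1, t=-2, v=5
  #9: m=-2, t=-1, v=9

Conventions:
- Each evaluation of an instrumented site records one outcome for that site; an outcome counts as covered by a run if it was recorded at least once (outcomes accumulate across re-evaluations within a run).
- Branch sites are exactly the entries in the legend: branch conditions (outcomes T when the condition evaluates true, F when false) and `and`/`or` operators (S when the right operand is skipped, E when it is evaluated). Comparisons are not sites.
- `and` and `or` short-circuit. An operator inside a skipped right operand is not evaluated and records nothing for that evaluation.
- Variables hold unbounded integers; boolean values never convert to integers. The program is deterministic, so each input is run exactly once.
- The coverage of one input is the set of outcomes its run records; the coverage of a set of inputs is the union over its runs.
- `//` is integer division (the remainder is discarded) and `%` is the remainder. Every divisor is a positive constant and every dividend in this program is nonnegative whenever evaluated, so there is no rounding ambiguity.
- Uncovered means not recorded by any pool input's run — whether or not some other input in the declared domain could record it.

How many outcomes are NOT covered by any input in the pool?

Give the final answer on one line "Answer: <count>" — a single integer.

input #1, m=-2, t=1, v=7: outcomes B1=T, B2=E, B5=F, B6=F, B7=T
input #2, m=0, t=0, v=3: outcomes B1=F, B2=S, B3=T, B4=S, B5=F, B6=F, B7=T
input #3, m=0, t=0, v=4: outcomes B1=F, B2=S, B3=T, B4=S, B5=F, B6=F, B7=T
input #4, m=0, t=0, v=6: outcomes B1=F, B2=S, B3=T, B4=S, B5=F, B6=F, B7=T
input #5, m=0, t=1, v=8: outcomes B1=F, B2=S, B3=T, B4=S, B5=F, B6=F, B7=F
input #6, m=0, t=1, v=4: outcomes B1=F, B2=S, B3=T, B4=S, B5=F, B6=F, B7=T
input #7, m=-2, t=-1, v=5: outcomes B1=T, B2=E, B5=F, B6=T
input #8, m=-1, t=-2, v=5: outcomes B1=T, B2=E, B5=F, B6=T
input #9, m=-2, t=-1, v=9: outcomes B1=F, B2=E, B3=T, B4=S, B5=F, B6=F, B7=T
union over the pool: B1=T, B1=F, B2=S, B2=E, B3=T, B4=S, B5=F, B6=T, B6=F, B7=T, B7=F
uncovered (3 of 14): B3=F, B4=E, B5=T

Answer: 3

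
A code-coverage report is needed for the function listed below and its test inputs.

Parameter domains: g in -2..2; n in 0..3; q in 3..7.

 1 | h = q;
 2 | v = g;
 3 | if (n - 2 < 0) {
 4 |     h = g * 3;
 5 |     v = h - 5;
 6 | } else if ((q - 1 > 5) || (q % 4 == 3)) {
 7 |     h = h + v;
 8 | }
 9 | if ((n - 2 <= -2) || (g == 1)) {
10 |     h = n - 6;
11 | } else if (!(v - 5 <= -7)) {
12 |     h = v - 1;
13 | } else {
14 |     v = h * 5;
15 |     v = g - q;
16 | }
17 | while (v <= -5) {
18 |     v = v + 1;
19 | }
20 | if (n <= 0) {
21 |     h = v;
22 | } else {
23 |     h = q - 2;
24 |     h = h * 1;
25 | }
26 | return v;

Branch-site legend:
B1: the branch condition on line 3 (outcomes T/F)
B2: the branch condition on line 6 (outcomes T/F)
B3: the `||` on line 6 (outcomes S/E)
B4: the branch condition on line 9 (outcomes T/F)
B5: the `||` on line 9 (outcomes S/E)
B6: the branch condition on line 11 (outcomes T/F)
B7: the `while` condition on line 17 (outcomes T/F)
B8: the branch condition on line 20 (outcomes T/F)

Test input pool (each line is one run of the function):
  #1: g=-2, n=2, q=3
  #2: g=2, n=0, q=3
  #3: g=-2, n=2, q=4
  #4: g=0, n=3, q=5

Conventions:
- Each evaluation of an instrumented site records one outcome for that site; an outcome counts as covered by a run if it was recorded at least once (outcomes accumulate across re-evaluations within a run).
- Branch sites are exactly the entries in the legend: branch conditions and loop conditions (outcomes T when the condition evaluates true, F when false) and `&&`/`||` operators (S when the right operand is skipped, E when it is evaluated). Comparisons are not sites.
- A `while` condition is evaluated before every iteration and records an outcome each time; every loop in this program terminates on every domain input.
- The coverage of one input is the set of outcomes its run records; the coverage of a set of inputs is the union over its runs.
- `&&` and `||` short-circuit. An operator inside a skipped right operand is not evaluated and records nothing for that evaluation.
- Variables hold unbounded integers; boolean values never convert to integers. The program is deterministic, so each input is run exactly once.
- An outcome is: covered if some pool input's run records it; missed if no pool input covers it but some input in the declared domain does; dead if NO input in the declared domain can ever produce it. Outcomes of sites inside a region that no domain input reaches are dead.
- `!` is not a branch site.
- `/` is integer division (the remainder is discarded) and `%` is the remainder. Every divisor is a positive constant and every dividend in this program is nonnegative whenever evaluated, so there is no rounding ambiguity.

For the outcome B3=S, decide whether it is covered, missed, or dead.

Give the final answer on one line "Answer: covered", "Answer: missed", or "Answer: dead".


no pool input records B3=S
but domain input (g=-2, n=2, q=7) does record it -> reachable, so missed
Answer: missed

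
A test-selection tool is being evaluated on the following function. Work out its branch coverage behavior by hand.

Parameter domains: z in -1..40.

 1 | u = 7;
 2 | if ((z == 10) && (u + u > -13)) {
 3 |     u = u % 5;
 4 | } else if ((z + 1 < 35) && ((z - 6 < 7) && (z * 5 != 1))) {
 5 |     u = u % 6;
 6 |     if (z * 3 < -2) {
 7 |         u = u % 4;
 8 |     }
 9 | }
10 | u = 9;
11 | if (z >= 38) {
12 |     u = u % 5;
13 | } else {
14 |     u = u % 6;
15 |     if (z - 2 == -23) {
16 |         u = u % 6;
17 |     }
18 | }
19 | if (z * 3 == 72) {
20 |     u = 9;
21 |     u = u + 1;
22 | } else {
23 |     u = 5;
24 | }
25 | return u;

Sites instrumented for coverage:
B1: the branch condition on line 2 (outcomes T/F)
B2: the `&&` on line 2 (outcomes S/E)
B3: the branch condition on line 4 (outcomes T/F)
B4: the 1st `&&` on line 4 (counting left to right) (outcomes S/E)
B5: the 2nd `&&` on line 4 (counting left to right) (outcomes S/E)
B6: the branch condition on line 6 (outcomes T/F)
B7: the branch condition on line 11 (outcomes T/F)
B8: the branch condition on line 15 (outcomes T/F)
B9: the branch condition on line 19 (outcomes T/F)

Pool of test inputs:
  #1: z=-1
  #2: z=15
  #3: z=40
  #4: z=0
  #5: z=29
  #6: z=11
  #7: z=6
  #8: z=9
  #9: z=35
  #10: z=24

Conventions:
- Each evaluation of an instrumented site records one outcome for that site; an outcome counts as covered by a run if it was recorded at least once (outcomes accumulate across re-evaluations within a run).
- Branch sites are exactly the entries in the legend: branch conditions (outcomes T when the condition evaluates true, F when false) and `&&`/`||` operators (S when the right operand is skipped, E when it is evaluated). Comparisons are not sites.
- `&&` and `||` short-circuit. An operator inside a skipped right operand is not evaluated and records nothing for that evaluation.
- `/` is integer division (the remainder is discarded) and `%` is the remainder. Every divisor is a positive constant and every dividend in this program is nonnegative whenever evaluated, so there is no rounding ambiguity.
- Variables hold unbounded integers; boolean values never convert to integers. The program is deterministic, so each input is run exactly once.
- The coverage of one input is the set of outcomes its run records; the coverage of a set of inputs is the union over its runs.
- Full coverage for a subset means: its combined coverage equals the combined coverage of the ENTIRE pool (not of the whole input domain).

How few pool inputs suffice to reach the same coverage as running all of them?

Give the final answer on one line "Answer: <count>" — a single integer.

test 1 (z=-1) hits B1=F, B2=S, B3=T, B4=E, B5=E, B6=T, B7=F, B8=F, B9=F
test 2 (z=15) hits B1=F, B2=S, B3=F, B4=E, B5=S, B7=F, B8=F, B9=F
test 3 (z=40) hits B1=F, B2=S, B3=F, B4=S, B7=T, B9=F
test 4 (z=0) hits B1=F, B2=S, B3=T, B4=E, B5=E, B6=F, B7=F, B8=F, B9=F
test 5 (z=29) hits B1=F, B2=S, B3=F, B4=E, B5=S, B7=F, B8=F, B9=F
test 6 (z=11) hits B1=F, B2=S, B3=T, B4=E, B5=E, B6=F, B7=F, B8=F, B9=F
test 7 (z=6) hits B1=F, B2=S, B3=T, B4=E, B5=E, B6=F, B7=F, B8=F, B9=F
test 8 (z=9) hits B1=F, B2=S, B3=T, B4=E, B5=E, B6=F, B7=F, B8=F, B9=F
test 9 (z=35) hits B1=F, B2=S, B3=F, B4=S, B7=F, B8=F, B9=F
test 10 (z=24) hits B1=F, B2=S, B3=F, B4=E, B5=S, B7=F, B8=F, B9=T
union over all inputs: B1=F, B2=S, B3=T, B3=F, B4=S, B4=E, B5=S, B5=E, B6=T, B6=F, B7=T, B7=F, B8=F, B9=T, B9=F (15 outcomes)
checked all size-1 subsets: none covers 15 outcomes (max 9/15)
checked all size-2 subsets: none covers 15 outcomes (max 12/15)
checked all size-3 subsets: none covers 15 outcomes (max 14/15)
at size 4, {1, 3, 4, 10} reaches all 15 outcomes; every lexicographically earlier size-4 subset fails

Answer: 4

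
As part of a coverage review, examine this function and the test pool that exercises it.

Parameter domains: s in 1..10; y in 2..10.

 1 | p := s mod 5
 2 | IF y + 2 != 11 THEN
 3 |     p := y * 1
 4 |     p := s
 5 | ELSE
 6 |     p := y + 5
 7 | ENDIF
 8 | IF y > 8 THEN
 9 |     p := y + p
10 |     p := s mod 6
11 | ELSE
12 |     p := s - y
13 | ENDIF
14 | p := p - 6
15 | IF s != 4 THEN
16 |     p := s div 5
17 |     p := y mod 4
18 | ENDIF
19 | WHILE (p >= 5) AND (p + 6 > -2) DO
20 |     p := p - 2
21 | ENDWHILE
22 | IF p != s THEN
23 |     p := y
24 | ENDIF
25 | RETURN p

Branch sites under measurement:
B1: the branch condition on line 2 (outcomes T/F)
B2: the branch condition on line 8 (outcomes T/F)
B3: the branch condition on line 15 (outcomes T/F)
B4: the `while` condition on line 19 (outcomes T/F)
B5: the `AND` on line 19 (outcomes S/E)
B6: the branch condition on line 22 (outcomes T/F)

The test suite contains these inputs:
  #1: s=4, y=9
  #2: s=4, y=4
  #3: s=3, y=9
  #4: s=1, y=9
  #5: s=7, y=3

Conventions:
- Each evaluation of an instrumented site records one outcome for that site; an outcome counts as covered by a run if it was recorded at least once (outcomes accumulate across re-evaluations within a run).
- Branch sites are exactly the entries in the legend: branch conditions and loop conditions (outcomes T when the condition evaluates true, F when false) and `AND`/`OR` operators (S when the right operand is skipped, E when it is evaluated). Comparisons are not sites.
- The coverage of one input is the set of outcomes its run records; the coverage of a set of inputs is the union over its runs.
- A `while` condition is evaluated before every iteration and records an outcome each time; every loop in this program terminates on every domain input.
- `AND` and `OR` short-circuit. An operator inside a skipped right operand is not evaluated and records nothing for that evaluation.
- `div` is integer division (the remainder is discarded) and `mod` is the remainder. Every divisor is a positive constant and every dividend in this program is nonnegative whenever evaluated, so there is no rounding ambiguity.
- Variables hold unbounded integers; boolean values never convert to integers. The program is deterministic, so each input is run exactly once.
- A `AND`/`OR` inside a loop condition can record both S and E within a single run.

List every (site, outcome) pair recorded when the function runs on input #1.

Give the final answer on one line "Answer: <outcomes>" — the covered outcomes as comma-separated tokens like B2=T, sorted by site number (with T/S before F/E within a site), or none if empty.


Running input #1 (s=4, y=9), event by event:
  B1->F, B2->T, B3->F, B5->S, B4->F, B6->T
collecting distinct outcomes: B1=F, B2=T, B3=F, B4=F, B5=S, B6=T
Answer: B1=F, B2=T, B3=F, B4=F, B5=S, B6=T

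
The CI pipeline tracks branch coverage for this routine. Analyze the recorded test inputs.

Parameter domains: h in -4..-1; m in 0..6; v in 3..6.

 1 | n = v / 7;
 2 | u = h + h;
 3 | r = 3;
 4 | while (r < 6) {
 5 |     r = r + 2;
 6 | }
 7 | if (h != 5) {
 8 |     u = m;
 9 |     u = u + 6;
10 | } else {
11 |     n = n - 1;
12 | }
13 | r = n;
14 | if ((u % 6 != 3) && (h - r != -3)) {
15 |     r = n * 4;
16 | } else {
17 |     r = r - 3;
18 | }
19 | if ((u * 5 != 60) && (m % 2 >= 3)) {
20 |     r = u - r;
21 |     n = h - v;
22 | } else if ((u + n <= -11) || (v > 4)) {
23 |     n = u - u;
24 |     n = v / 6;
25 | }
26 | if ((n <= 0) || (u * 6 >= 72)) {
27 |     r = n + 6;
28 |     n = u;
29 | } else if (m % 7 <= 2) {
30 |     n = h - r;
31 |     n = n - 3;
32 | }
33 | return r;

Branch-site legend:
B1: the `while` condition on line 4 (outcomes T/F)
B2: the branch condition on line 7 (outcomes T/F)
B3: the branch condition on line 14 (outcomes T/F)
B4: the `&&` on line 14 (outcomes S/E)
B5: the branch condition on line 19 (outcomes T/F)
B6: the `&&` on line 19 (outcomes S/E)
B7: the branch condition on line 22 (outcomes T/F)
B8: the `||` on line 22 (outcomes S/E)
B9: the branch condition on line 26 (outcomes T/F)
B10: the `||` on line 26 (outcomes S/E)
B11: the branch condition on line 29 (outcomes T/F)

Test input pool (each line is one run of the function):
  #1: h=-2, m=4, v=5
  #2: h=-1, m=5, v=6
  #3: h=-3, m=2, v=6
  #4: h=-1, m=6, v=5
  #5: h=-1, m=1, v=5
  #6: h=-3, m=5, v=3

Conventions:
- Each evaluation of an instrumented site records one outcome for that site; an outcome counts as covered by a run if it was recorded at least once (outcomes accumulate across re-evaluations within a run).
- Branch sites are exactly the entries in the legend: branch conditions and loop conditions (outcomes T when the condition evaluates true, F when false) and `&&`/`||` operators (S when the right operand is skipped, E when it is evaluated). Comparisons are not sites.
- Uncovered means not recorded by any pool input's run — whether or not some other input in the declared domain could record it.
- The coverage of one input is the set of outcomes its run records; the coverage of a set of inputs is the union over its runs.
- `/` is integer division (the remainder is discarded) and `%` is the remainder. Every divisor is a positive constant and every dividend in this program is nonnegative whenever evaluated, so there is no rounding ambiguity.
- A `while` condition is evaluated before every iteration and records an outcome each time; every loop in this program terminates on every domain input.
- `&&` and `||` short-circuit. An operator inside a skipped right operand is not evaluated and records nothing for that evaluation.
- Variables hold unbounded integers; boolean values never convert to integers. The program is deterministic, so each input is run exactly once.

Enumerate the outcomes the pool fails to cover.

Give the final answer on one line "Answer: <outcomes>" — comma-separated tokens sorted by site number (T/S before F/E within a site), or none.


test 1 (h=-2, m=4, v=5) fires B1->T, B1->T, B1->F, B2->T, B4->E, B3->T, B6->E, B5->F, B8->E, B7->T, B10->S, B9->T; hits B1=T, B1=F, B2=T, B3=T, B4=E, B5=F, B6=E, B7=T, B8=E, B9=T, B10=S
test 2 (h=-1, m=5, v=6) fires B1->T, B1->T, B1->F, B2->T, B4->E, B3->T, B6->E, B5->F, B8->E, B7->T, B10->E, B9->F, B11->F; hits B1=T, B1=F, B2=T, B3=T, B4=E, B5=F, B6=E, B7=T, B8=E, B9=F, B10=E, B11=F
test 3 (h=-3, m=2, v=6) fires B1->T, B1->T, B1->F, B2->T, B4->E, B3->F, B6->E, B5->F, B8->E, B7->T, B10->E, B9->F, B11->T; hits B1=T, B1=F, B2=T, B3=F, B4=E, B5=F, B6=E, B7=T, B8=E, B9=F, B10=E, B11=T
test 4 (h=-1, m=6, v=5) fires B1->T, B1->T, B1->F, B2->T, B4->E, B3->T, B6->S, B5->F, B8->E, B7->T, B10->S, B9->T; hits B1=T, B1=F, B2=T, B3=T, B4=E, B5=F, B6=S, B7=T, B8=E, B9=T, B10=S
test 5 (h=-1, m=1, v=5) fires B1->T, B1->T, B1->F, B2->T, B4->E, B3->T, B6->E, B5->F, B8->E, B7->T, B10->S, B9->T; hits B1=T, B1=F, B2=T, B3=T, B4=E, B5=F, B6=E, B7=T, B8=E, B9=T, B10=S
test 6 (h=-3, m=5, v=3) fires B1->T, B1->T, B1->F, B2->T, B4->E, B3->F, B6->E, B5->F, B8->E, B7->F, B10->S, B9->T; hits B1=T, B1=F, B2=T, B3=F, B4=E, B5=F, B6=E, B7=F, B8=E, B9=T, B10=S
union over the pool: B1=T, B1=F, B2=T, B3=T, B3=F, B4=E, B5=F, B6=S, B6=E, B7=T, B7=F, B8=E, B9=T, B9=F, B10=S, B10=E, B11=T, B11=F
uncovered (4 of 22): B2=F, B4=S, B5=T, B8=S
Answer: B2=F, B4=S, B5=T, B8=S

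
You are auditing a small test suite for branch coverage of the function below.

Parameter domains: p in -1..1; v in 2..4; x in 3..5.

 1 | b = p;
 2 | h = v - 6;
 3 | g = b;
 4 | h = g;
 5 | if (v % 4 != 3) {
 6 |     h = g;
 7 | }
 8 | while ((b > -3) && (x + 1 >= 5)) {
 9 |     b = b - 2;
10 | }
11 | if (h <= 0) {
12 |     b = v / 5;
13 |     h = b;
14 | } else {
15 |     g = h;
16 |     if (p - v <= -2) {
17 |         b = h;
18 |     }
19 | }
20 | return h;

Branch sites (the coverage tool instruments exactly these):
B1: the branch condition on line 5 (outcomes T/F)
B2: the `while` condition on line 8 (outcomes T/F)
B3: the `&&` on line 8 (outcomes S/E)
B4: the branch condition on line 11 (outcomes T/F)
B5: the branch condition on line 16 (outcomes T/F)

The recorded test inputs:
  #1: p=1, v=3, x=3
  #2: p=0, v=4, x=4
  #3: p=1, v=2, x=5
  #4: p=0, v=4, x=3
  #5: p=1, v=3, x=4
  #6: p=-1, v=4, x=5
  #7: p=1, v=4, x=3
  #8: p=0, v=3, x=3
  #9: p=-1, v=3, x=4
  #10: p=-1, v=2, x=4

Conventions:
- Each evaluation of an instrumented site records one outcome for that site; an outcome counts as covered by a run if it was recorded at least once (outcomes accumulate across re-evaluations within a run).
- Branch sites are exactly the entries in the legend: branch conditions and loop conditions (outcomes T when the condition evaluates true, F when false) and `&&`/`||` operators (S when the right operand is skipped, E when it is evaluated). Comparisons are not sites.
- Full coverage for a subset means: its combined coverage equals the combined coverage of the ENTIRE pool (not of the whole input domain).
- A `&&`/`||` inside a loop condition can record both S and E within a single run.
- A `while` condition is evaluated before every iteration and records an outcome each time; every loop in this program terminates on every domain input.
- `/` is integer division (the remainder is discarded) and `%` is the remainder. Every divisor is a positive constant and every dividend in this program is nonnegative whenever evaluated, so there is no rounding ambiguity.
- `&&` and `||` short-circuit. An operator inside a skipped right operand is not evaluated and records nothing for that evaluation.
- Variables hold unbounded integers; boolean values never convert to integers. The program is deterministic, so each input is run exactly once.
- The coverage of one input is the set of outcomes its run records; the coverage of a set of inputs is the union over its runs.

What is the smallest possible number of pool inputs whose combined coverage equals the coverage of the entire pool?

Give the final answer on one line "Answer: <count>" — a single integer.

input #1, p=1, v=3, x=3: outcomes B1=F, B2=F, B3=E, B4=F, B5=T
input #2, p=0, v=4, x=4: outcomes B1=T, B2=T, B2=F, B3=S, B3=E, B4=T
input #3, p=1, v=2, x=5: outcomes B1=T, B2=T, B2=F, B3=S, B3=E, B4=F, B5=F
input #4, p=0, v=4, x=3: outcomes B1=T, B2=F, B3=E, B4=T
input #5, p=1, v=3, x=4: outcomes B1=F, B2=T, B2=F, B3=S, B3=E, B4=F, B5=T
input #6, p=-1, v=4, x=5: outcomes B1=T, B2=T, B2=F, B3=S, B3=E, B4=T
input #7, p=1, v=4, x=3: outcomes B1=T, B2=F, B3=E, B4=F, B5=T
input #8, p=0, v=3, x=3: outcomes B1=F, B2=F, B3=E, B4=T
input #9, p=-1, v=3, x=4: outcomes B1=F, B2=T, B2=F, B3=S, B3=E, B4=T
input #10, p=-1, v=2, x=4: outcomes B1=T, B2=T, B2=F, B3=S, B3=E, B4=T
union over all inputs: B1=T, B1=F, B2=T, B2=F, B3=S, B3=E, B4=T, B4=F, B5=T, B5=F (10 outcomes)
every size-1 subset falls short of the 10 outcomes (best: 7/10)
every size-2 subset falls short of the 10 outcomes (best: 9/10)
inputs {1, 2, 3} (size 3) cover everything; no size-3 subset with a lexicographically smaller index list covers all 10

Answer: 3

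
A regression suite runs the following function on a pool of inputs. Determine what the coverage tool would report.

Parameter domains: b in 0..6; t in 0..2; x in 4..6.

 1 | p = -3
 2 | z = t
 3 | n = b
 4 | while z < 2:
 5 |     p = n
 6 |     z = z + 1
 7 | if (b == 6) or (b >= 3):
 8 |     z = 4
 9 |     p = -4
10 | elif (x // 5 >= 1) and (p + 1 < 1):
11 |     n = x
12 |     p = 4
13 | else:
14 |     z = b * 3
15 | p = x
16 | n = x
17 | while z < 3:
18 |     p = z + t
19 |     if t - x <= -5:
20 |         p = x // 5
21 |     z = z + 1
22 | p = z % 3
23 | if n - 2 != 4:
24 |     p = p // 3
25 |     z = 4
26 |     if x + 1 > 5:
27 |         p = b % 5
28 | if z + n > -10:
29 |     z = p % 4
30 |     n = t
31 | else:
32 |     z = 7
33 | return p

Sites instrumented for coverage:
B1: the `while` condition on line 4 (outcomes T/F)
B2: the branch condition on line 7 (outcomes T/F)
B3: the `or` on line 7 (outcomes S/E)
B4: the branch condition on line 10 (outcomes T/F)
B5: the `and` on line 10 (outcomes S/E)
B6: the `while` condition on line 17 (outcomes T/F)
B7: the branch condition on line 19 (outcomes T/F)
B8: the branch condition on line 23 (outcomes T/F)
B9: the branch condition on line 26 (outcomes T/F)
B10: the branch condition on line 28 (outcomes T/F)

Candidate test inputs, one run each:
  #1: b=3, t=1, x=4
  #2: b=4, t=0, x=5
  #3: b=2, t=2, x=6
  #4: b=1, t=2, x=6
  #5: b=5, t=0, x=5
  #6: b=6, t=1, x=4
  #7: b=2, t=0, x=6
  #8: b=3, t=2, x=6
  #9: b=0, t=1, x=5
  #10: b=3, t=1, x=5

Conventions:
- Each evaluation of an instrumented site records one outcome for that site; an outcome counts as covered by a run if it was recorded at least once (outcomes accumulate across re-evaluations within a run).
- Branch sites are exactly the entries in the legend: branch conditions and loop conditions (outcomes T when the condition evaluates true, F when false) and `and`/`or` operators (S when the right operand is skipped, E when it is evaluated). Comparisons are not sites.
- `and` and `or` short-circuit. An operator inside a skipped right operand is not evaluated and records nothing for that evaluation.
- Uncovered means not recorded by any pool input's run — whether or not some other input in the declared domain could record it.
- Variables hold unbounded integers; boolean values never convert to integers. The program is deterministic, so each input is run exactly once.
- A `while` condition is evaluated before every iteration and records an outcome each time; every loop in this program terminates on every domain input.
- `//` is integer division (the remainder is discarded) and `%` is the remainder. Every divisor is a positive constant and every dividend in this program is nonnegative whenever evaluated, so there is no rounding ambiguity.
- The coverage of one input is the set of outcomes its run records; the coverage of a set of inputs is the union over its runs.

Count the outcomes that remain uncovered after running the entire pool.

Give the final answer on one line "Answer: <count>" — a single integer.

test 1 (b=3, t=1, x=4) fires B1->T, B1->F, B3->E, B2->T, B6->F, B8->T, B9->F, B10->T; hits B1=T, B1=F, B2=T, B3=E, B6=F, B8=T, B9=F, B10=T
test 2 (b=4, t=0, x=5) fires B1->T, B1->T, B1->F, B3->E, B2->T, B6->F, B8->T, B9->T, B10->T; hits B1=T, B1=F, B2=T, B3=E, B6=F, B8=T, B9=T, B10=T
test 3 (b=2, t=2, x=6) fires B1->F, B3->E, B2->F, B5->E, B4->T, B6->T, B7->F, B6->F, B8->F, B10->T; hits B1=F, B2=F, B3=E, B4=T, B5=E, B6=T, B6=F, B7=F, B8=F, B10=T
test 4 (b=1, t=2, x=6) fires B1->F, B3->E, B2->F, B5->E, B4->T, B6->T, B7->F, B6->F, B8->F, B10->T; hits B1=F, B2=F, B3=E, B4=T, B5=E, B6=T, B6=F, B7=F, B8=F, B10=T
test 5 (b=5, t=0, x=5) fires B1->T, B1->T, B1->F, B3->E, B2->T, B6->F, B8->T, B9->T, B10->T; hits B1=T, B1=F, B2=T, B3=E, B6=F, B8=T, B9=T, B10=T
test 6 (b=6, t=1, x=4) fires B1->T, B1->F, B3->S, B2->T, B6->F, B8->T, B9->F, B10->T; hits B1=T, B1=F, B2=T, B3=S, B6=F, B8=T, B9=F, B10=T
test 7 (b=2, t=0, x=6) fires B1->T, B1->T, B1->F, B3->E, B2->F, B5->E, B4->F, B6->F, B8->F, B10->T; hits B1=T, B1=F, B2=F, B3=E, B4=F, B5=E, B6=F, B8=F, B10=T
test 8 (b=3, t=2, x=6) fires B1->F, B3->E, B2->T, B6->F, B8->F, B10->T; hits B1=F, B2=T, B3=E, B6=F, B8=F, B10=T
test 9 (b=0, t=1, x=5) fires B1->T, B1->F, B3->E, B2->F, B5->E, B4->F, B6->T, B7->F, B6->T, B7->F, B6->T, B7->F, B6->F, B8->T, ...; hits B1=T, B1=F, B2=F, B3=E, B4=F, B5=E, B6=T, B6=F, B7=F, B8=T, B9=T, B10=T
test 10 (b=3, t=1, x=5) fires B1->T, B1->F, B3->E, B2->T, B6->F, B8->T, B9->T, B10->T; hits B1=T, B1=F, B2=T, B3=E, B6=F, B8=T, B9=T, B10=T
union over the pool: B1=T, B1=F, B2=T, B2=F, B3=S, B3=E, B4=T, B4=F, B5=E, B6=T, B6=F, B7=F, B8=T, B8=F, B9=T, B9=F, B10=T
uncovered (3 of 20): B5=S, B7=T, B10=F

Answer: 3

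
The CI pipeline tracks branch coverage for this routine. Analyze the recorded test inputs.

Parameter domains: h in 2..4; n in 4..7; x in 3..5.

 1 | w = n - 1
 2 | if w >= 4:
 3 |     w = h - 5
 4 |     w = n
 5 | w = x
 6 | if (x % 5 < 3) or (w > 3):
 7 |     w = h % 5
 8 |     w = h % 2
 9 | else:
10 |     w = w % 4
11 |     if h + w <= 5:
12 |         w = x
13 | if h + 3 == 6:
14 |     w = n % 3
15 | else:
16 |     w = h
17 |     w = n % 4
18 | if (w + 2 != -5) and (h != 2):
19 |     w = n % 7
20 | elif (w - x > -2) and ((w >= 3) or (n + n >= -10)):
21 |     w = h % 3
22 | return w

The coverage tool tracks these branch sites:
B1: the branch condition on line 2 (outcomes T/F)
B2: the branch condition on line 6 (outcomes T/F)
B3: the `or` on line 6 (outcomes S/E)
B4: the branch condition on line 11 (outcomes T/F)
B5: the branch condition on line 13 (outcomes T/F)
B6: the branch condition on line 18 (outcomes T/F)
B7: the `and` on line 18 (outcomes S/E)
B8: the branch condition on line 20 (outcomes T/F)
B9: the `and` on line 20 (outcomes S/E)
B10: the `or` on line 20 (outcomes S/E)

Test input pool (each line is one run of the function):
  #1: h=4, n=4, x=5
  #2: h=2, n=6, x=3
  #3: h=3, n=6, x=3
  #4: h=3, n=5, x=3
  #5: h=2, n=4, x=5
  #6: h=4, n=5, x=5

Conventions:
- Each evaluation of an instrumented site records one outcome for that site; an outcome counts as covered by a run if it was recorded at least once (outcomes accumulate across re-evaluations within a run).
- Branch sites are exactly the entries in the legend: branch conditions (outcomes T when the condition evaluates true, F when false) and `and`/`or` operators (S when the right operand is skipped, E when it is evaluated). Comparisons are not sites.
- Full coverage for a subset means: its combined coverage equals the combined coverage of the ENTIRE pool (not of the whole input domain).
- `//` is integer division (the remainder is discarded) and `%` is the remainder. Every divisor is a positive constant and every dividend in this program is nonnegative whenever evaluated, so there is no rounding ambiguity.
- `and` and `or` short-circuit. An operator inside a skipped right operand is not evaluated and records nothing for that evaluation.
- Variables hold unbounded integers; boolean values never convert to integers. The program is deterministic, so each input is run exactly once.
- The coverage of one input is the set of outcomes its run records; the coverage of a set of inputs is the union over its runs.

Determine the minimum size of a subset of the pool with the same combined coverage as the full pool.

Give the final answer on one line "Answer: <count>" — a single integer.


test 1 (h=4, n=4, x=5) fires B1->F, B3->S, B2->T, B5->F, B7->E, B6->T; hits B1=F, B2=T, B3=S, B5=F, B6=T, B7=E
test 2 (h=2, n=6, x=3) fires B1->T, B3->E, B2->F, B4->T, B5->F, B7->E, B6->F, B9->E, B10->E, B8->T; hits B1=T, B2=F, B3=E, B4=T, B5=F, B6=F, B7=E, B8=T, B9=E, B10=E
test 3 (h=3, n=6, x=3) fires B1->T, B3->E, B2->F, B4->F, B5->T, B7->E, B6->T; hits B1=T, B2=F, B3=E, B4=F, B5=T, B6=T, B7=E
test 4 (h=3, n=5, x=3) fires B1->T, B3->E, B2->F, B4->F, B5->T, B7->E, B6->T; hits B1=T, B2=F, B3=E, B4=F, B5=T, B6=T, B7=E
test 5 (h=2, n=4, x=5) fires B1->F, B3->S, B2->T, B5->F, B7->E, B6->F, B9->S, B8->F; hits B1=F, B2=T, B3=S, B5=F, B6=F, B7=E, B8=F, B9=S
test 6 (h=4, n=5, x=5) fires B1->T, B3->S, B2->T, B5->F, B7->E, B6->T; hits B1=T, B2=T, B3=S, B5=F, B6=T, B7=E
union over all inputs: B1=T, B1=F, B2=T, B2=F, B3=S, B3=E, B4=T, B4=F, B5=T, B5=F, B6=T, B6=F, B7=E, B8=T, B8=F, B9=S, B9=E, B10=E (18 outcomes)
every size-1 subset falls short of the 18 outcomes (best: 10/18)
every size-2 subset falls short of the 18 outcomes (best: 15/18)
at size 3, {2, 3, 5} reaches all 18 outcomes; every lexicographically earlier size-3 subset fails
Answer: 3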